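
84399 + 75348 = 159747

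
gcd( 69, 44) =1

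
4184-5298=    - 1114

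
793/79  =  10+3/79 = 10.04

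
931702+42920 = 974622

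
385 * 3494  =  1345190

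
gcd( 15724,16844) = 4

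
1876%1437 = 439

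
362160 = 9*40240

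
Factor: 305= 5^1*61^1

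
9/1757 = 9/1757 = 0.01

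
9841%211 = 135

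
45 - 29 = 16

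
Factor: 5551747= 907^1*6121^1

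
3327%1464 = 399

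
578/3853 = 578/3853 = 0.15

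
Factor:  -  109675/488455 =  - 5^1 * 11^(-1)*41^1 * 83^ ( - 1) = -205/913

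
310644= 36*8629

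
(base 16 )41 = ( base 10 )65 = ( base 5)230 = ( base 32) 21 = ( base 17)3e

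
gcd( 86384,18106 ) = 2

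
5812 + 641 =6453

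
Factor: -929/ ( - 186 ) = 2^( - 1)*3^(-1 )*31^(-1) * 929^1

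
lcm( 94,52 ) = 2444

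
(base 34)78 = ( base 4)3312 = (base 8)366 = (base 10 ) 246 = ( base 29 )8e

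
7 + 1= 8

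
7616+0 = 7616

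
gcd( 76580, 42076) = 4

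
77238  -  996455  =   -919217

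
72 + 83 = 155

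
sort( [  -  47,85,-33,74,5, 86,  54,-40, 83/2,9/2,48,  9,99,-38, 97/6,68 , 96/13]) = [-47, - 40, - 38, - 33,9/2,5,96/13,9, 97/6,  83/2,48,54,68,  74,85,86, 99 ] 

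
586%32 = 10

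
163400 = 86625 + 76775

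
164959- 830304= - 665345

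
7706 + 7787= 15493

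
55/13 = 4 +3/13 = 4.23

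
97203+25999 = 123202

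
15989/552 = 28+ 533/552 = 28.97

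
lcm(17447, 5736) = 418728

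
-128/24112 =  - 8/1507 = - 0.01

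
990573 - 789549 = 201024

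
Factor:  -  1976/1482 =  - 4/3 =- 2^2*3^( - 1 )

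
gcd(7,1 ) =1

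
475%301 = 174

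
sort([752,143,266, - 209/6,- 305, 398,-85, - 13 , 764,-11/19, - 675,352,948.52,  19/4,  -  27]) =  [ - 675, - 305, - 85,-209/6, - 27,-13,  -  11/19,19/4, 143,266,352, 398,  752,764, 948.52] 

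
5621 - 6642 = -1021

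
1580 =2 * 790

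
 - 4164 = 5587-9751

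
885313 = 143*6191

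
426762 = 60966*7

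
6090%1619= 1233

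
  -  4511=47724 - 52235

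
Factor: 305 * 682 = 2^1*5^1*11^1 * 31^1*61^1  =  208010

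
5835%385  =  60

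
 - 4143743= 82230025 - 86373768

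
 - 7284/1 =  - 7284  =  - 7284.00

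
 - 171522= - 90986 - 80536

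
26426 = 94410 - 67984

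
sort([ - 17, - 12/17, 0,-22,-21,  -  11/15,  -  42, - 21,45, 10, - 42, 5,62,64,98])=[ - 42, - 42, - 22,-21, - 21,-17, - 11/15, -12/17 , 0,  5,10, 45, 62,64, 98]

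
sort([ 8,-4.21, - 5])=[-5, - 4.21, 8 ] 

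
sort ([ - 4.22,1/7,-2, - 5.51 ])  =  [ -5.51 , - 4.22, - 2,1/7]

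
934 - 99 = 835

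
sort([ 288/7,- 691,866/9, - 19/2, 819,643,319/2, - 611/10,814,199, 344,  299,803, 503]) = [-691,  -  611/10, - 19/2, 288/7, 866/9, 319/2, 199,  299, 344,503, 643,803 , 814 , 819]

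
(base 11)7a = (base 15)5c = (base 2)1010111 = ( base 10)87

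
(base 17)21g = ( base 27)mh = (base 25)ob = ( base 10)611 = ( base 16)263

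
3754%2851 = 903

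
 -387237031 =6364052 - 393601083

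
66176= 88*752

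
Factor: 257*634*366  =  2^2 * 3^1*61^1*257^1*317^1=59635308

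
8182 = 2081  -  -6101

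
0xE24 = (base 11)27a1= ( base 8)7044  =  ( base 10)3620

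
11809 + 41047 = 52856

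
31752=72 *441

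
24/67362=4/11227 = 0.00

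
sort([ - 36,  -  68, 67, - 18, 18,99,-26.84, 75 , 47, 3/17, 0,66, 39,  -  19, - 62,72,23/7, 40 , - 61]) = [ - 68,-62, - 61, - 36,  -  26.84,  -  19,-18,0,  3/17,23/7,18,39,40, 47 , 66, 67,72,  75 , 99]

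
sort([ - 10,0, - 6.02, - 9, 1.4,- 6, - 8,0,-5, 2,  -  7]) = [ - 10, - 9, - 8, - 7, - 6.02, - 6,-5,0,0,  1.4,2 ]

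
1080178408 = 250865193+829313215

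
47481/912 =52 + 1/16  =  52.06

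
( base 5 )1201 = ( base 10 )176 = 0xB0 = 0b10110000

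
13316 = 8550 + 4766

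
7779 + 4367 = 12146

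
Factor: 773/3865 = 1/5 = 5^( - 1 ) 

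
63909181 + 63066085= 126975266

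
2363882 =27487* 86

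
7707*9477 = 73039239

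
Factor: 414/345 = 2^1*3^1 *5^( - 1) =6/5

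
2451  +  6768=9219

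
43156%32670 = 10486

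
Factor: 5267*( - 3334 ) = - 2^1*23^1 * 229^1*1667^1 = - 17560178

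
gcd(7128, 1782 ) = 1782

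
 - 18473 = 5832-24305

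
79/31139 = 79/31139 = 0.00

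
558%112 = 110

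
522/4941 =58/549 = 0.11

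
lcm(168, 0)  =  0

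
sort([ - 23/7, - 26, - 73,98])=[  -  73, - 26, - 23/7,98]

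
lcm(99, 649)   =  5841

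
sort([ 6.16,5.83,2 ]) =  [2,5.83, 6.16]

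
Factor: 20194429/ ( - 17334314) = -2^(-1)*487^1* 811^( - 1)*10687^(  -  1)* 41467^1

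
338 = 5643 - 5305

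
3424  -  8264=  - 4840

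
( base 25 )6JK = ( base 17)ebc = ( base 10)4245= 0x1095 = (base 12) 2559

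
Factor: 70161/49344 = 2^(-6 )*7^1*13^1 = 91/64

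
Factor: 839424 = 2^8 *3^1* 1093^1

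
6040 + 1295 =7335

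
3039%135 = 69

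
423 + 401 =824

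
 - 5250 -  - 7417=2167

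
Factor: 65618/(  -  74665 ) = -602/685 = - 2^1*5^ ( - 1 )*7^1*43^1*137^(-1) 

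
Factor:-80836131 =-3^1*26945377^1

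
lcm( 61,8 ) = 488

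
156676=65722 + 90954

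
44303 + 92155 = 136458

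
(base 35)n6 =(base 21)1hd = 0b1100101011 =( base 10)811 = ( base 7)2236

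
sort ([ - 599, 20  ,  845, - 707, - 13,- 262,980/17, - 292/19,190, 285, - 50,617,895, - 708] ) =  [ - 708, - 707, - 599, - 262, - 50,- 292/19, - 13,20,980/17,190,285,617, 845,895 ] 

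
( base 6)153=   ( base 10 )69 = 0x45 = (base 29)2B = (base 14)4D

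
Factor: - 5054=-2^1 *7^1*19^2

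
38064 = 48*793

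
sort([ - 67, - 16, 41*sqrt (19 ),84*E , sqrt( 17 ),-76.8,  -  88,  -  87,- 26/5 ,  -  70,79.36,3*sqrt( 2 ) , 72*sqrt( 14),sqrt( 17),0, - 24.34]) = [ - 88, - 87, - 76.8,-70, -67 , - 24.34,-16,-26/5,0,sqrt ( 17), sqrt(17 ) , 3*sqrt( 2 ), 79.36 , 41*sqrt(19),84*E, 72*sqrt(14)]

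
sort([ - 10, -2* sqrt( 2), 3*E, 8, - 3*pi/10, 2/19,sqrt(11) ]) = [ - 10,- 2*sqrt( 2), - 3*pi/10 , 2/19, sqrt(11),8,3*E ]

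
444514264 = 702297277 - 257783013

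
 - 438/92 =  - 5 + 11/46 = -  4.76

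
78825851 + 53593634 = 132419485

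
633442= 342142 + 291300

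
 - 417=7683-8100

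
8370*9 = 75330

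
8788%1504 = 1268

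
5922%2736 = 450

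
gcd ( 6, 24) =6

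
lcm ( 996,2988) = 2988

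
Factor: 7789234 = 2^1*1741^1*2237^1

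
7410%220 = 150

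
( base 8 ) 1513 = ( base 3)1011020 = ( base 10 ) 843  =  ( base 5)11333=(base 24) 1B3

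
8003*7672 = 61399016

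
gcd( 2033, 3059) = 19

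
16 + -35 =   -  19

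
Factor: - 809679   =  -3^1 *13^2 * 1597^1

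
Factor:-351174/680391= - 2^1*3^ ( - 1)  *  17^ ( - 1)*107^1*547^1*4447^( - 1) = -117058/226797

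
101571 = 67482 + 34089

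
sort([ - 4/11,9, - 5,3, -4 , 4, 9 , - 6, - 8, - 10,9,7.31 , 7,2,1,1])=[ - 10, - 8,  -  6,  -  5, - 4,-4/11, 1,1,2,3,4,7,7.31 , 9,9,  9 ]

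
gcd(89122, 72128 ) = 2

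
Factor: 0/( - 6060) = 0=0^1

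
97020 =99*980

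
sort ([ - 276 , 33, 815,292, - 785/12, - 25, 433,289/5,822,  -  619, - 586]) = [ -619, - 586, - 276, - 785/12, - 25,33, 289/5,292, 433, 815,  822]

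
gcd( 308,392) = 28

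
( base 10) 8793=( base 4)2021121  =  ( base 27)C1I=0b10001001011001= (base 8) 21131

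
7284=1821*4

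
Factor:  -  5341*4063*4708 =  - 2^2 * 7^2*11^1*17^1*107^1*109^1*239^1 = - 102165873964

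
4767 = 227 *21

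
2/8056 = 1/4028 = 0.00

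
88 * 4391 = 386408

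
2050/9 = 227 + 7/9 =227.78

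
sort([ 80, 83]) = [ 80,  83]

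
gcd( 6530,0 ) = 6530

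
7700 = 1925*4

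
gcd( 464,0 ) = 464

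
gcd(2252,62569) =1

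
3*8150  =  24450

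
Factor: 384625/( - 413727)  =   - 3^( - 1 )*5^3*17^1 * 181^1*137909^ ( - 1 ) 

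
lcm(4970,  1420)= 9940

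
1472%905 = 567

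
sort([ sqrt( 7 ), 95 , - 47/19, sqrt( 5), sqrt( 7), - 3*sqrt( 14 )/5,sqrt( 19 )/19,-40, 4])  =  [-40,  -  47/19,-3*sqrt(14)/5 , sqrt (19)/19, sqrt( 5),sqrt (7), sqrt( 7) , 4,  95 ] 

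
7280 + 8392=15672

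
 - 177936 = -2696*66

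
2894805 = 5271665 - 2376860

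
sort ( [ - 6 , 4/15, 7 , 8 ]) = [ - 6,4/15, 7 , 8] 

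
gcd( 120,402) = 6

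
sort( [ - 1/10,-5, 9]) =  [ -5, - 1/10,9]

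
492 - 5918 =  - 5426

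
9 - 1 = 8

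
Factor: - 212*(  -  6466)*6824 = 2^6*53^2 * 61^1 * 853^1 = 9354284608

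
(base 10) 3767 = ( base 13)193a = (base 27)54e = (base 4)322313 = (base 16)EB7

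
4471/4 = 4471/4= 1117.75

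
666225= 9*74025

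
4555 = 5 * 911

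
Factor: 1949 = 1949^1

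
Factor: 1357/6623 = 23^1*37^(-1 )*59^1*179^( - 1) 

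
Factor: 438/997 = 2^1*3^1* 73^1*997^( - 1 )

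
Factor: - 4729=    - 4729^1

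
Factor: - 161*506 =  - 81466= - 2^1*7^1*11^1*23^2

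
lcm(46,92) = 92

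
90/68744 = 45/34372 = 0.00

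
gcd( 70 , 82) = 2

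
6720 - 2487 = 4233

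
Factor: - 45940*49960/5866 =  - 1147581200/2933  =  -2^4 * 5^2*7^( - 1 )*419^(- 1) * 1249^1 * 2297^1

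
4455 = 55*81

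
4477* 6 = 26862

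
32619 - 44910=-12291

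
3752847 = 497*7551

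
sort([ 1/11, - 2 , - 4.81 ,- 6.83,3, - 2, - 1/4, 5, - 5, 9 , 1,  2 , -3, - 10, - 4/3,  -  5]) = [- 10,-6.83 ,-5,-5, - 4.81, - 3, - 2, - 2, - 4/3, - 1/4, 1/11 , 1, 2 , 3,5, 9] 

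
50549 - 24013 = 26536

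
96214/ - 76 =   -  48107/38 = -1265.97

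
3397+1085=4482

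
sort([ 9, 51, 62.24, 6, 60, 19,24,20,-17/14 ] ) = [-17/14, 6, 9,19,  20,  24,51, 60,62.24]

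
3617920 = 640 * 5653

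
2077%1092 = 985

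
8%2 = 0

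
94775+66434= 161209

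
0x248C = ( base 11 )7036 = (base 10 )9356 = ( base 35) 7mb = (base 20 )137g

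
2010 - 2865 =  - 855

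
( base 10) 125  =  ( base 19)6b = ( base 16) 7D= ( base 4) 1331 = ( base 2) 1111101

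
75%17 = 7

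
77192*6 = 463152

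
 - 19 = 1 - 20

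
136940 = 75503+61437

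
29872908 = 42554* 702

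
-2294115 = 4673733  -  6967848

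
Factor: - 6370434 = -2^1*3^3*7^1*19^1*887^1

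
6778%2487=1804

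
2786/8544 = 1393/4272 =0.33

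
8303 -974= 7329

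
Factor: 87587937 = 3^2* 601^1*16193^1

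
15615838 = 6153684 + 9462154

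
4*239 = 956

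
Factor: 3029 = 13^1 * 233^1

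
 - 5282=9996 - 15278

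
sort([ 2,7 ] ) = [2, 7 ] 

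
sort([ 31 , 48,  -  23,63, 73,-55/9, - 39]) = [-39, -23,-55/9, 31, 48,63, 73]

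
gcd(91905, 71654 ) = 11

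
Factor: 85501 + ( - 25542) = 59959 = 17^1 * 3527^1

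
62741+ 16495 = 79236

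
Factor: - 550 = -2^1  *  5^2*11^1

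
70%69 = 1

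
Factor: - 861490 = - 2^1 *5^1*7^1*31^1*397^1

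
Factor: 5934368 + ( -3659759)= 3^1*758203^1 = 2274609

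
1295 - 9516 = -8221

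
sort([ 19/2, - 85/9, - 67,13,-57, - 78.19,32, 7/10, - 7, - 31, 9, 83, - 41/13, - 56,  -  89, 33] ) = [-89,  -  78.19, - 67, - 57 , -56,-31,  -  85/9,- 7, -41/13, 7/10,9,19/2,13, 32,33 , 83]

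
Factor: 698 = 2^1*349^1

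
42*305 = 12810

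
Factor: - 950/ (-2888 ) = 25/76 = 2^ (  -  2 )*5^2*19^(  -  1 )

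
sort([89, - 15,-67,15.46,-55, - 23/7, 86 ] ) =[ - 67, - 55,-15,-23/7 , 15.46,86,89]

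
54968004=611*89964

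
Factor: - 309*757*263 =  - 61519119=- 3^1* 103^1*263^1*757^1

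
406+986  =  1392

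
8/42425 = 8/42425 = 0.00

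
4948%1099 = 552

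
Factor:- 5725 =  -5^2*229^1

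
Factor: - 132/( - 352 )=3/8 = 2^( - 3)*3^1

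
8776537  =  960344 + 7816193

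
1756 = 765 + 991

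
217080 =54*4020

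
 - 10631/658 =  - 10631/658= -  16.16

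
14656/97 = 151 + 9/97 = 151.09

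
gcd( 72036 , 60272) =4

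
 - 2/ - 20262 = 1/10131=0.00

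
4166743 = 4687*889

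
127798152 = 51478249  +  76319903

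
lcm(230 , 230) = 230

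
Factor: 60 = 2^2*3^1*5^1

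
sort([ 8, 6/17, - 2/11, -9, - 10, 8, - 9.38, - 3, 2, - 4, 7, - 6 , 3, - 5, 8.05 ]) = [ - 10,  -  9.38, - 9, - 6, - 5,  -  4, - 3, - 2/11,6/17, 2, 3,7, 8,8, 8.05]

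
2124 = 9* 236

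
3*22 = 66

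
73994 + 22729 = 96723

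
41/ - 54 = -1+ 13/54 =-0.76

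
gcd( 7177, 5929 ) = 1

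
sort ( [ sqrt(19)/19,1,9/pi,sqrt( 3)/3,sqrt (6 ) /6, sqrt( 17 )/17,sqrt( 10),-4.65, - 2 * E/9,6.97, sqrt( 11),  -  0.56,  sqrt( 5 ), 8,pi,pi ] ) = [  -  4.65 , -2*E/9, - 0.56, sqrt( 19)/19,sqrt( 17 )/17,sqrt( 6 )/6,  sqrt (3 ) /3,1,sqrt(5 ),  9/pi,pi,pi, sqrt( 10 ),sqrt( 11),6.97,8] 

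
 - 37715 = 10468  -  48183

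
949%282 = 103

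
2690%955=780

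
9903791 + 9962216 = 19866007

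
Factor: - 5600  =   - 2^5*5^2 * 7^1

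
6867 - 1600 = 5267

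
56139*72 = 4042008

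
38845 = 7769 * 5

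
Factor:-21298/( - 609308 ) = 2^( - 1 )*7^(  -  1)*23^1*47^( - 1) = 23/658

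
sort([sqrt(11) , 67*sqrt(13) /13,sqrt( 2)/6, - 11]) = [ - 11,sqrt(2 ) /6, sqrt ( 11 ), 67*sqrt( 13) /13]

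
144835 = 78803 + 66032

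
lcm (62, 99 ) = 6138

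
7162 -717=6445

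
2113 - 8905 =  - 6792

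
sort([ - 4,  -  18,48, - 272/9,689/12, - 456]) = [ - 456, - 272/9, - 18,-4, 48,689/12 ] 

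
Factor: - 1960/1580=  -  98/79 =- 2^1*7^2*79^( - 1 ) 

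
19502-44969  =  -25467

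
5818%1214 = 962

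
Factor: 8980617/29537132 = 2^(-2) * 3^1 * 101^1*107^1*277^1 * 827^(  -  1)*8929^( - 1 ) 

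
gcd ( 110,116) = 2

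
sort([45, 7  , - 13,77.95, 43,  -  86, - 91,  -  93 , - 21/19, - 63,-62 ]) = [-93, - 91,  -  86, - 63,-62, -13, - 21/19,7, 43, 45, 77.95] 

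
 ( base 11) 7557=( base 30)b2o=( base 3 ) 111200210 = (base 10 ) 9984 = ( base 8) 23400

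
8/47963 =8/47963 = 0.00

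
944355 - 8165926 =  - 7221571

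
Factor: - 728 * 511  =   - 2^3 * 7^2 * 13^1*73^1 = - 372008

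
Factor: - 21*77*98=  - 2^1*3^1*7^4*11^1= - 158466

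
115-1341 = -1226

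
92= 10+82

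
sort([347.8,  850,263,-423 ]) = [  -  423, 263,347.8,850]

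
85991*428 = 36804148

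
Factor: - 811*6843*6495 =- 36045126135 = - 3^2*5^1*433^1*811^1*2281^1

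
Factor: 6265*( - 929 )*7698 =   -  2^1*3^1*5^1 *7^1*179^1 * 929^1*1283^1 = - 44803784130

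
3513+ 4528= 8041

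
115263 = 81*1423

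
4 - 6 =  - 2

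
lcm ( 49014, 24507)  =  49014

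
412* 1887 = 777444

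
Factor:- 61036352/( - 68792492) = 2^4 * 13^1*73361^1*17198123^( - 1) = 15259088/17198123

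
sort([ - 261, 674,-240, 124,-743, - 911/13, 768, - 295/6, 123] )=[-743, - 261, - 240, - 911/13, - 295/6,123, 124, 674 , 768 ] 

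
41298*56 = 2312688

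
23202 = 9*2578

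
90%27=9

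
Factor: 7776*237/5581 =1842912/5581 = 2^5 * 3^6*79^1 * 5581^( -1)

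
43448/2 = 21724 = 21724.00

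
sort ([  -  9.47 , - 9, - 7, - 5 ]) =[ - 9.47, -9, - 7 ,-5]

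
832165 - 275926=556239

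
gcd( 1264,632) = 632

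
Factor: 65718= 2^1*3^3*1217^1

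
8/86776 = 1/10847 = 0.00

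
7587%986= 685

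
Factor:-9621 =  - 3^2* 1069^1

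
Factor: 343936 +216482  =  560418 = 2^1*3^1 *23^1*31^1*131^1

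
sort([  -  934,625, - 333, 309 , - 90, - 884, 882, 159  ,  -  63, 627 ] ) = [  -  934 ,- 884, -333, - 90  , - 63,159 , 309, 625 , 627,882 ]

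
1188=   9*132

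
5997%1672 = 981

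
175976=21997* 8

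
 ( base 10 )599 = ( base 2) 1001010111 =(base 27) m5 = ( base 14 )30B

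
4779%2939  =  1840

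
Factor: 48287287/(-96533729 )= - 1499^1*32213^1*96533729^(  -  1 ) 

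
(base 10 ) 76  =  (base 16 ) 4C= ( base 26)2O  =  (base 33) 2a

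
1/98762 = 1/98762 = 0.00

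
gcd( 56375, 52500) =125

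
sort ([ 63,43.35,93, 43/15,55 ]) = [43/15,43.35,55,63,93]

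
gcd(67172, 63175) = 7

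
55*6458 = 355190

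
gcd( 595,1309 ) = 119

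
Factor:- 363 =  - 3^1 * 11^2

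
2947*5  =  14735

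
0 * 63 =0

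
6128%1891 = 455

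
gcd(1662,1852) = 2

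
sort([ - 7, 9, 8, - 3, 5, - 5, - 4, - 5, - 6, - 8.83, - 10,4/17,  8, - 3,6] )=[ - 10,-8.83,-7, - 6, - 5, - 5, - 4, - 3, - 3, 4/17, 5, 6, 8, 8, 9 ]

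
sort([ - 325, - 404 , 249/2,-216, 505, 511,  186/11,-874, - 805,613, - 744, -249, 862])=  [  -  874,  -  805,-744,-404, - 325, - 249, - 216, 186/11, 249/2 , 505, 511, 613,862 ]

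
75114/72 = 4173/4 = 1043.25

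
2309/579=3  +  572/579 =3.99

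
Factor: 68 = 2^2*17^1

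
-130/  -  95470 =13/9547 = 0.00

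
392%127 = 11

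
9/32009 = 9/32009 = 0.00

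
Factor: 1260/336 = 15/4 = 2^( - 2)*3^1*5^1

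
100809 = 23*4383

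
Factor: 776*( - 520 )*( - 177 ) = 2^6*3^1 * 5^1  *13^1*59^1*97^1 = 71423040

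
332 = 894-562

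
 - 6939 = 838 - 7777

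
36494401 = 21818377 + 14676024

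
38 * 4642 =176396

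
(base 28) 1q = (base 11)4A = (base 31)1N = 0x36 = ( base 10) 54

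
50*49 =2450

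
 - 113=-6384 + 6271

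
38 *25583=972154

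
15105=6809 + 8296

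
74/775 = 74/775 = 0.10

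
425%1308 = 425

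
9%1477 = 9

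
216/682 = 108/341 = 0.32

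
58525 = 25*2341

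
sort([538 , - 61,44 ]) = [ - 61,44, 538 ] 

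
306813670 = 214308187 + 92505483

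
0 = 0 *( - 952)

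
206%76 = 54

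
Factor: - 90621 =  - 3^2*10069^1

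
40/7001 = 40/7001= 0.01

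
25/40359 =25/40359 = 0.00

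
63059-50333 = 12726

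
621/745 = 621/745 = 0.83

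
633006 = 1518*417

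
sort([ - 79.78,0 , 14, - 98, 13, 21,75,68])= [-98, - 79.78,0 , 13, 14,21,68, 75]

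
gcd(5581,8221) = 1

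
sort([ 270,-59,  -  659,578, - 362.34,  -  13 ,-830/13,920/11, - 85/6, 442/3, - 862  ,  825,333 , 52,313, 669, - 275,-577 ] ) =[ -862,-659, - 577,-362.34  , - 275, - 830/13,  -  59, - 85/6, - 13 , 52 , 920/11,  442/3,270, 313, 333,578, 669,825]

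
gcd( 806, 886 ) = 2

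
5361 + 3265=8626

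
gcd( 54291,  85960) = 1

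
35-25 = 10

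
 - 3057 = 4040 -7097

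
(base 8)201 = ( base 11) 108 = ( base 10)129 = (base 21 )63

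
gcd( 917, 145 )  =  1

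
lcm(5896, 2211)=17688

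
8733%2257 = 1962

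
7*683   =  4781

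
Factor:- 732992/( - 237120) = 881/285 = 3^(-1)*5^( - 1)*19^(  -  1 )*881^1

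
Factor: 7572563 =7572563^1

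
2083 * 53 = 110399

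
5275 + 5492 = 10767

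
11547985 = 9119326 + 2428659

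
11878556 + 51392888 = 63271444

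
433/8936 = 433/8936 = 0.05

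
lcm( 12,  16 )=48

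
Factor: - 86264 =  - 2^3 * 41^1 *263^1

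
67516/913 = 73 + 867/913= 73.95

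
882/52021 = 882/52021 =0.02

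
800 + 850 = 1650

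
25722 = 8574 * 3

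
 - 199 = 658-857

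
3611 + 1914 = 5525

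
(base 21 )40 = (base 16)54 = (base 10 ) 84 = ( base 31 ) 2M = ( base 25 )39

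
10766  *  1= 10766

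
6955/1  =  6955 = 6955.00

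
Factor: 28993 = 79^1*367^1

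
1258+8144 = 9402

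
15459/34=15459/34 = 454.68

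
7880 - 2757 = 5123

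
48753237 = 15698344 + 33054893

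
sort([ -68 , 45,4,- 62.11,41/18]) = [ - 68 , - 62.11,41/18,4, 45 ]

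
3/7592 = 3/7592 =0.00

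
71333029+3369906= 74702935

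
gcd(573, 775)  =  1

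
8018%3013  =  1992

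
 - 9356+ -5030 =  - 14386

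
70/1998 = 35/999 = 0.04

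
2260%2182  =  78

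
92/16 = 5+3/4 = 5.75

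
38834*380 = 14756920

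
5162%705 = 227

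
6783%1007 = 741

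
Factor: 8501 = 8501^1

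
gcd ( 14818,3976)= 2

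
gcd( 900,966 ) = 6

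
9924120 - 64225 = 9859895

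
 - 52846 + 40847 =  - 11999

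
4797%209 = 199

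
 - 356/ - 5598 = 178/2799 = 0.06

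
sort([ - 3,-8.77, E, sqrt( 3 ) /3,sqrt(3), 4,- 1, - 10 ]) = [ - 10, - 8.77, - 3, - 1, sqrt(3)/3,  sqrt( 3), E,  4 ]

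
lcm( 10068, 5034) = 10068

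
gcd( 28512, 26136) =2376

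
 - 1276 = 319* (  -  4)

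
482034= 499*966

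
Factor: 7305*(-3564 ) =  - 26035020 = -  2^2 *3^5*5^1*11^1*487^1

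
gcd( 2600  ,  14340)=20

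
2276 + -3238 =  - 962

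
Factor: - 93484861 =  - 2731^1*34231^1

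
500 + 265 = 765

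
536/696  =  67/87 = 0.77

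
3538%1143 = 109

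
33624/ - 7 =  - 33624/7=- 4803.43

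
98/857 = 98/857 =0.11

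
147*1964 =288708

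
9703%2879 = 1066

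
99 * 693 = 68607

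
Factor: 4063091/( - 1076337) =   -  3^( -2)*59^(  -  1) *2027^(-1 )*4063091^1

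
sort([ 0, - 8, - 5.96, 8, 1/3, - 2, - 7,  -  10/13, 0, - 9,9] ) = [  -  9,- 8, - 7, - 5.96, - 2, - 10/13,0, 0 , 1/3 , 8, 9]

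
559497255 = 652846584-93349329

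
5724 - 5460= 264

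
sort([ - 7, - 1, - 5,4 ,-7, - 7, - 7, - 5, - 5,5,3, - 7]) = [ -7,-7, - 7, - 7, - 7, - 5, - 5,-5,-1,3,4, 5]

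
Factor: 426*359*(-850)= - 2^2*3^1*5^2*17^1*71^1*359^1 = -  129993900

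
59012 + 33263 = 92275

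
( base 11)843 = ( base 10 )1015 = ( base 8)1767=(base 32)vn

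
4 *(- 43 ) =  - 172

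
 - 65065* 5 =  - 325325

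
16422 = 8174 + 8248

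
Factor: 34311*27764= 2^2  *  3^1*11^1*631^1*11437^1 = 952610604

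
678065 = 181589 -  - 496476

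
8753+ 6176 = 14929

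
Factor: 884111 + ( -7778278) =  - 6894167 = - 7^1 * 984881^1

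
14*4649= 65086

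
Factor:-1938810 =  - 2^1*3^1*5^1*64627^1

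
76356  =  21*3636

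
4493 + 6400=10893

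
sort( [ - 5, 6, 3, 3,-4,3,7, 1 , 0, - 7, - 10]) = [ - 10, - 7, -5, - 4,0,1, 3, 3, 3,  6, 7] 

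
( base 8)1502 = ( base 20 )21e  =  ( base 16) 342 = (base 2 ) 1101000010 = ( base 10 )834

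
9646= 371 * 26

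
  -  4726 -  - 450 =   -  4276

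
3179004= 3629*876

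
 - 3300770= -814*4055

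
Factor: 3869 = 53^1*73^1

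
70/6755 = 2/193 = 0.01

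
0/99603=0 =0.00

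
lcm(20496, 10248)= 20496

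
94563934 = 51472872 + 43091062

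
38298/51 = 750 + 16/17 = 750.94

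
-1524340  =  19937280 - 21461620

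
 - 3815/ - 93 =41 + 2/93 = 41.02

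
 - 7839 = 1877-9716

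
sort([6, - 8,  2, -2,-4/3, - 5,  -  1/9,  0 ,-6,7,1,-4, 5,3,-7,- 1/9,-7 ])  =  [-8, -7, - 7, - 6, - 5,-4,-2,-4/3, - 1/9, -1/9 , 0,1, 2,3, 5,6,7 ]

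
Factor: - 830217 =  - 3^1*276739^1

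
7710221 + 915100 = 8625321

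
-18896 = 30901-49797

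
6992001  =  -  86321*(-81 )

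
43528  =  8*5441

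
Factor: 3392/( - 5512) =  - 8/13 =-  2^3 * 13^( - 1)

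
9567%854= 173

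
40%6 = 4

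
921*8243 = 7591803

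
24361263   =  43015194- 18653931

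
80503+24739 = 105242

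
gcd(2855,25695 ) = 2855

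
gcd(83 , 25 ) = 1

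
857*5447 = 4668079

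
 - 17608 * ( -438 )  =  7712304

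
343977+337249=681226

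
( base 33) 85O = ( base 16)22c5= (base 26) D49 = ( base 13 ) 4089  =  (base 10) 8901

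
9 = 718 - 709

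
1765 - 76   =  1689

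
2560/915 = 512/183 = 2.80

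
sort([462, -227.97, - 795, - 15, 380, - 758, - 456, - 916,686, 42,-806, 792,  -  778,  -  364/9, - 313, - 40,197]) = [ - 916,-806, - 795, - 778, - 758, - 456, - 313, - 227.97,-364/9,-40,-15, 42, 197, 380, 462,  686, 792]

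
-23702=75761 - 99463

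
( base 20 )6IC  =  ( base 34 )2DI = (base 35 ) 297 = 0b101011010100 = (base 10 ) 2772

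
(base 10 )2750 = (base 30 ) 31K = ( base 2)101010111110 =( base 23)54d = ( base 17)98D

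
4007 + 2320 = 6327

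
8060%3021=2018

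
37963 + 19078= 57041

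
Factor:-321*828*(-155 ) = 41197140 = 2^2*3^3*5^1 * 23^1*31^1*107^1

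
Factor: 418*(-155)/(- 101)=64790/101 = 2^1*5^1*11^1*19^1*31^1*101^(-1)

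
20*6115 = 122300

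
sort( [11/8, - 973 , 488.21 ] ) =[ - 973, 11/8, 488.21]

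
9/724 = 9/724=0.01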